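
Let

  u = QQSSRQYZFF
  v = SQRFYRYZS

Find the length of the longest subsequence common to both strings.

4

Let dp[i][j] be the LCS length of the first i characters of u and the first j characters of v. dp[i][j] = dp[i-1][j-1]+1 when the i-th and j-th characters match, else max(dp[i-1][j], dp[i][j-1]).
    ·  S  Q  R  F  Y  R  Y  Z  S
 ·  0  0  0  0  0  0  0  0  0  0
 Q  0  0  1  1  1  1  1  1  1  1
 Q  0  0  1  1  1  1  1  1  1  1
 S  0  1  1  1  1  1  1  1  1  2
 S  0  1  1  1  1  1  1  1  1  2
 R  0  1  1  2  2  2  2  2  2  2
 Q  0  1  2  2  2  2  2  2  2  2
 Y  0  1  2  2  2  3  3  3  3  3
 Z  0  1  2  2  2  3  3  3  4  4
 F  0  1  2  2  3  3  3  3  4  4
 F  0  1  2  2  3  3  3  3  4  4
dp[10][9] = 4. One LCS (by backtracking along matches): QRYZ.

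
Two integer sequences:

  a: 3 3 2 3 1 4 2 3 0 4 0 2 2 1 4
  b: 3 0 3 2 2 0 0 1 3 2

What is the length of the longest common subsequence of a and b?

7

Match 3 (a #1, b #1) → 3 (a #2, b #3) → 2 (a #3, b #4) → 2 (a #7, b #5) → 0 (a #9, b #6) → 0 (a #11, b #7) → 2 (a #13, b #10) — 7 values in the same relative order in both. Since dp[15][10] = 7, nothing longer is possible.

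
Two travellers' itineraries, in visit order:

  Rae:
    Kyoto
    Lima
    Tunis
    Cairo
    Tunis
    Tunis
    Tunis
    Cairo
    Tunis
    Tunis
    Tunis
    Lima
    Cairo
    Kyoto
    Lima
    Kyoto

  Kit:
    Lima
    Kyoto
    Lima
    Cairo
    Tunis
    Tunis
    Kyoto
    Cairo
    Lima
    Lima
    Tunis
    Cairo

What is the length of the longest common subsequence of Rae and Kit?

8

One common subsequence of length 8: Kyoto at Rae[1]=Kit[2] → Lima at Rae[2]=Kit[3] → Cairo at Rae[4]=Kit[4] → Tunis at Rae[5]=Kit[5] → Tunis at Rae[6]=Kit[6] → Cairo at Rae[8]=Kit[8] → Tunis at Rae[11]=Kit[11] → Cairo at Rae[13]=Kit[12]. The LCS DP gives dp[16][12] = 8, so this is optimal.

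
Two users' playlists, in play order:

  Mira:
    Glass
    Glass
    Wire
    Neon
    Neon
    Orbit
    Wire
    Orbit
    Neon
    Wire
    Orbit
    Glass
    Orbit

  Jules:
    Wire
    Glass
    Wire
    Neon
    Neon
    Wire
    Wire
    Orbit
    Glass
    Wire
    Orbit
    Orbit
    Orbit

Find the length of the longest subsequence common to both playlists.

One common subsequence of length 9: Glass (Mira #2, Jules #2), Wire (Mira #3, Jules #3), Neon (Mira #4, Jules #4), Neon (Mira #5, Jules #5), Orbit (Mira #6, Jules #8), Wire (Mira #7, Jules #10), Orbit (Mira #8, Jules #11), Orbit (Mira #11, Jules #12), Orbit (Mira #13, Jules #13). The LCS DP gives dp[13][13] = 9, so this is optimal.

9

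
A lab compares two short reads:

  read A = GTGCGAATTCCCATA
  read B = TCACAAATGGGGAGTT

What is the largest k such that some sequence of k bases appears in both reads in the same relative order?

7

One common subsequence of length 7: T at read A[2]=read B[1] → C at read A[4]=read B[4] → A at read A[6]=read B[6] → A at read A[7]=read B[7] → T at read A[8]=read B[8] → T at read A[9]=read B[15] → T at read A[14]=read B[16]. dp[15][16] = 7 confirms this is the maximum.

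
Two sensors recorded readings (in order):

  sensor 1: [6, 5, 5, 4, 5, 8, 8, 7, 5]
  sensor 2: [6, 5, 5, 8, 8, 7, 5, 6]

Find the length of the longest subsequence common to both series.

Taking 6 at sensor 1[1]=sensor 2[1], 5 at sensor 1[3]=sensor 2[2], 5 at sensor 1[5]=sensor 2[3], 8 at sensor 1[6]=sensor 2[4], 8 at sensor 1[7]=sensor 2[5], 7 at sensor 1[8]=sensor 2[6], 5 at sensor 1[9]=sensor 2[7] gives a common subsequence of length 7. The LCS DP gives dp[9][8] = 7, so this is optimal.

7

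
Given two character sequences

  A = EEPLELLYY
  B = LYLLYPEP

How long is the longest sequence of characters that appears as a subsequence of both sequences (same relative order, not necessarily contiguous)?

4

Let dp[i][j] be the LCS length of the first i characters of A and the first j characters of B. dp[i][j] = dp[i-1][j-1]+1 when the i-th and j-th characters match, else max(dp[i-1][j], dp[i][j-1]).
    ·  L  Y  L  L  Y  P  E  P
 ·  0  0  0  0  0  0  0  0  0
 E  0  0  0  0  0  0  0  1  1
 E  0  0  0  0  0  0  0  1  1
 P  0  0  0  0  0  0  1  1  2
 L  0  1  1  1  1  1  1  1  2
 E  0  1  1  1  1  1  1  2  2
 L  0  1  1  2  2  2  2  2  2
 L  0  1  1  2  3  3  3  3  3
 Y  0  1  2  2  3  4  4  4  4
 Y  0  1  2  2  3  4  4  4  4
dp[9][8] = 4. One LCS (by backtracking along matches): LLLY.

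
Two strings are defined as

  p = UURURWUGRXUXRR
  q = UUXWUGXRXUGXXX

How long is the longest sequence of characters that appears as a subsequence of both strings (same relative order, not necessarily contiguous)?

9

Taking U at p[1]=q[1]; then U at p[2]=q[2]; then W at p[6]=q[4]; then U at p[7]=q[5]; then G at p[8]=q[6]; then R at p[9]=q[8]; then X at p[10]=q[9]; then U at p[11]=q[10]; then X at p[12]=q[14] gives a common subsequence of length 9. dp[14][14] = 9 confirms this is the maximum.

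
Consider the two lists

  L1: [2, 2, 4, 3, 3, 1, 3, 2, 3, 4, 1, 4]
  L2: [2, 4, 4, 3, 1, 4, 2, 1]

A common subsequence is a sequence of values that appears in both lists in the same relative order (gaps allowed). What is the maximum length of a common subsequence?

6

Pick 2 (L1 #1, L2 #1), then 4 (L1 #3, L2 #3), then 3 (L1 #5, L2 #4), then 1 (L1 #6, L2 #5), then 2 (L1 #8, L2 #7), then 1 (L1 #11, L2 #8); all 6 values appear in both, in order. The LCS DP gives dp[12][8] = 6, so this is optimal.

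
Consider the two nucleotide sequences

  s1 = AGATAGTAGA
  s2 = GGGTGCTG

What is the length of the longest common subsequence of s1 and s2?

Let dp[i][j] be the LCS length of the first i bases of s1 and the first j bases of s2. dp[i][j] = dp[i-1][j-1]+1 when the i-th and j-th bases match, else max(dp[i-1][j], dp[i][j-1]).
    ·  G  G  G  T  G  C  T  G
 ·  0  0  0  0  0  0  0  0  0
 A  0  0  0  0  0  0  0  0  0
 G  0  1  1  1  1  1  1  1  1
 A  0  1  1  1  1  1  1  1  1
 T  0  1  1  1  2  2  2  2  2
 A  0  1  1  1  2  2  2  2  2
 G  0  1  2  2  2  3  3  3  3
 T  0  1  2  2  3  3  3  4  4
 A  0  1  2  2  3  3  3  4  4
 G  0  1  2  3  3  4  4  4  5
 A  0  1  2  3  3  4  4  4  5
dp[10][8] = 5. One LCS (by backtracking along matches): GTGTG.

5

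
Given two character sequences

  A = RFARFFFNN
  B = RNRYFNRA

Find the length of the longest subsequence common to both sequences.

Taking R (A #1, B #1), then R (A #4, B #3), then F (A #7, B #5), then N (A #8, B #6) gives a common subsequence of length 4, and the DP table's final entry dp[9][8] is also 4, so no common subsequence is longer.

4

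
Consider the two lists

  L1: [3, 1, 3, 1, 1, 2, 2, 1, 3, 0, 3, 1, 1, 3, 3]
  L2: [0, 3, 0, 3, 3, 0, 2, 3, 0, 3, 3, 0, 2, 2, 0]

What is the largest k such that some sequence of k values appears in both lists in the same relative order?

7

Pick 3 [1,4] → 3 [3,5] → 2 [7,7] → 3 [9,8] → 0 [10,9] → 3 [11,10] → 3 [14,11]; all 7 values appear in both, in order. The LCS DP gives dp[15][15] = 7, so this is optimal.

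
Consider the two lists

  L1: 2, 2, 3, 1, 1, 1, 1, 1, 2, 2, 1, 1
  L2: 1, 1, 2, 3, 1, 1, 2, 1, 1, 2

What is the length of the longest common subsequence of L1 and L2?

7

Let dp[i][j] be the LCS length of the first i values of L1 and the first j values of L2. dp[i][j] = dp[i-1][j-1]+1 when the i-th and j-th values match, else max(dp[i-1][j], dp[i][j-1]).
    ·  1  1  2  3  1  1  2  1  1  2
 ·  0  0  0  0  0  0  0  0  0  0  0
 2  0  0  0  1  1  1  1  1  1  1  1
 2  0  0  0  1  1  1  1  2  2  2  2
 3  0  0  0  1  2  2  2  2  2  2  2
 1  0  1  1  1  2  3  3  3  3  3  3
 1  0  1  2  2  2  3  4  4  4  4  4
 1  0  1  2  2  2  3  4  4  5  5  5
 1  0  1  2  2  2  3  4  4  5  6  6
 1  0  1  2  2  2  3  4  4  5  6  6
 2  0  1  2  3  3  3  4  5  5  6  7
 2  0  1  2  3  3  3  4  5  5  6  7
 1  0  1  2  3  3  4  4  5  6  6  7
 1  0  1  2  3  3  4  5  5  6  7  7
dp[12][10] = 7. One LCS (by backtracking along matches): 2, 3, 1, 1, 1, 1, 2.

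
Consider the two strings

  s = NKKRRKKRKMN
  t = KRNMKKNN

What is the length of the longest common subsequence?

5

Let dp[i][j] be the LCS length of the first i characters of s and the first j characters of t. dp[i][j] = dp[i-1][j-1]+1 when the i-th and j-th characters match, else max(dp[i-1][j], dp[i][j-1]).
    ·  K  R  N  M  K  K  N  N
 ·  0  0  0  0  0  0  0  0  0
 N  0  0  0  1  1  1  1  1  1
 K  0  1  1  1  1  2  2  2  2
 K  0  1  1  1  1  2  3  3  3
 R  0  1  2  2  2  2  3  3  3
 R  0  1  2  2  2  2  3  3  3
 K  0  1  2  2  2  3  3  3  3
 K  0  1  2  2  2  3  4  4  4
 R  0  1  2  2  2  3  4  4  4
 K  0  1  2  2  2  3  4  4  4
 M  0  1  2  2  3  3  4  4  4
 N  0  1  2  3  3  3  4  5  5
dp[11][8] = 5. One LCS (by backtracking along matches): KRKKN.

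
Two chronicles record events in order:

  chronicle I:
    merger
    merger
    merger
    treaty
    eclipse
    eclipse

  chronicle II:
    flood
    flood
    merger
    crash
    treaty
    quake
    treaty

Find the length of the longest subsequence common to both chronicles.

2

Match merger [1,3], then treaty [4,7] — 2 events in the same relative order in both, and the DP table's final entry dp[6][7] is also 2, so no common subsequence is longer.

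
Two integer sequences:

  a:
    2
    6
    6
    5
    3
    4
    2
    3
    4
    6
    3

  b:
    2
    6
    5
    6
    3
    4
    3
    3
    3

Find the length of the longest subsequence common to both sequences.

One common subsequence of length 7: 2 at a[1]=b[1] → 6 at a[2]=b[2] → 6 at a[3]=b[4] → 3 at a[5]=b[5] → 4 at a[6]=b[6] → 3 at a[8]=b[8] → 3 at a[11]=b[9]. dp[11][9] = 7 confirms this is the maximum.

7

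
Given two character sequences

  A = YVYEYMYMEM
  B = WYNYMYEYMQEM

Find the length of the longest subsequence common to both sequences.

Taking Y at A[1]=B[4]; then Y at A[3]=B[6]; then E at A[4]=B[7]; then Y at A[5]=B[8]; then M at A[6]=B[9]; then E at A[9]=B[11]; then M at A[10]=B[12] gives a common subsequence of length 7, and the DP table's final entry dp[10][12] is also 7, so no common subsequence is longer.

7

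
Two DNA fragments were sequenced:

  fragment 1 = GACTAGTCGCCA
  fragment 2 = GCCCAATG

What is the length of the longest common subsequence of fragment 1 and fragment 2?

Let dp[i][j] be the LCS length of the first i bases of fragment 1 and the first j bases of fragment 2. dp[i][j] = dp[i-1][j-1]+1 when the i-th and j-th bases match, else max(dp[i-1][j], dp[i][j-1]).
    ·  G  C  C  C  A  A  T  G
 ·  0  0  0  0  0  0  0  0  0
 G  0  1  1  1  1  1  1  1  1
 A  0  1  1  1  1  2  2  2  2
 C  0  1  2  2  2  2  2  2  2
 T  0  1  2  2  2  2  2  3  3
 A  0  1  2  2  2  3  3  3  3
 G  0  1  2  2  2  3  3  3  4
 T  0  1  2  2  2  3  3  4  4
 C  0  1  2  3  3  3  3  4  4
 G  0  1  2  3  3  3  3  4  5
 C  0  1  2  3  4  4  4  4  5
 C  0  1  2  3  4  4  4  4  5
 A  0  1  2  3  4  5  5  5  5
dp[12][8] = 5. One LCS (by backtracking along matches): GAATG.

5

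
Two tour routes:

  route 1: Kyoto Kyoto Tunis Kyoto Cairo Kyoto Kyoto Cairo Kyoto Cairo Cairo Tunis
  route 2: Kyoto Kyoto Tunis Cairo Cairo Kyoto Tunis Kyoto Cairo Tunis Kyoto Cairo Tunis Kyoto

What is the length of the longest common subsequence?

Taking Kyoto [1,1] → Kyoto [2,2] → Tunis [3,3] → Cairo [5,5] → Kyoto [6,6] → Kyoto [7,8] → Cairo [8,9] → Kyoto [9,11] → Cairo [11,12] → Tunis [12,13] gives a common subsequence of length 10. The LCS DP gives dp[12][14] = 10, so this is optimal.

10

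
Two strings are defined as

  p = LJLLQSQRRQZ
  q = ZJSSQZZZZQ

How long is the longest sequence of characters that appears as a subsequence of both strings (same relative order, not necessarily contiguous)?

4

Let dp[i][j] be the LCS length of the first i characters of p and the first j characters of q. dp[i][j] = dp[i-1][j-1]+1 when the i-th and j-th characters match, else max(dp[i-1][j], dp[i][j-1]).
    ·  Z  J  S  S  Q  Z  Z  Z  Z  Q
 ·  0  0  0  0  0  0  0  0  0  0  0
 L  0  0  0  0  0  0  0  0  0  0  0
 J  0  0  1  1  1  1  1  1  1  1  1
 L  0  0  1  1  1  1  1  1  1  1  1
 L  0  0  1  1  1  1  1  1  1  1  1
 Q  0  0  1  1  1  2  2  2  2  2  2
 S  0  0  1  2  2  2  2  2  2  2  2
 Q  0  0  1  2  2  3  3  3  3  3  3
 R  0  0  1  2  2  3  3  3  3  3  3
 R  0  0  1  2  2  3  3  3  3  3  3
 Q  0  0  1  2  2  3  3  3  3  3  4
 Z  0  1  1  2  2  3  4  4  4  4  4
dp[11][10] = 4. One LCS (by backtracking along matches): JSQQ.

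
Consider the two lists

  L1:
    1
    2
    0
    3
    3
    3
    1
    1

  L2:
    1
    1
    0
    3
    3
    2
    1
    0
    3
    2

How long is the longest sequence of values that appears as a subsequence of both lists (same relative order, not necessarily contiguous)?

Pick 1 at L1[1]=L2[2]; then 0 at L1[3]=L2[3]; then 3 at L1[4]=L2[4]; then 3 at L1[5]=L2[5]; then 3 at L1[6]=L2[9]; all 5 values appear in both, in order. Since dp[8][10] = 5, nothing longer is possible.

5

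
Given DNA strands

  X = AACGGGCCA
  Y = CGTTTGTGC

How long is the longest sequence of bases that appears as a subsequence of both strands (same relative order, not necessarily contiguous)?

Let dp[i][j] be the LCS length of the first i bases of X and the first j bases of Y. dp[i][j] = dp[i-1][j-1]+1 when the i-th and j-th bases match, else max(dp[i-1][j], dp[i][j-1]).
    ·  C  G  T  T  T  G  T  G  C
 ·  0  0  0  0  0  0  0  0  0  0
 A  0  0  0  0  0  0  0  0  0  0
 A  0  0  0  0  0  0  0  0  0  0
 C  0  1  1  1  1  1  1  1  1  1
 G  0  1  2  2  2  2  2  2  2  2
 G  0  1  2  2  2  2  3  3  3  3
 G  0  1  2  2  2  2  3  3  4  4
 C  0  1  2  2  2  2  3  3  4  5
 C  0  1  2  2  2  2  3  3  4  5
 A  0  1  2  2  2  2  3  3  4  5
dp[9][9] = 5. One LCS (by backtracking along matches): CGGGC.

5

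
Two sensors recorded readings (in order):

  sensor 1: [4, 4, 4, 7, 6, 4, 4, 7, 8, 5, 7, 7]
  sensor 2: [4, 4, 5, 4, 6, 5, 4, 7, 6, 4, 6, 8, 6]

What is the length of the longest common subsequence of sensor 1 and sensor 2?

7

One common subsequence of length 7: 4 (sensor 1 #1, sensor 2 #2); then 4 (sensor 1 #2, sensor 2 #4); then 4 (sensor 1 #3, sensor 2 #7); then 7 (sensor 1 #4, sensor 2 #8); then 6 (sensor 1 #5, sensor 2 #9); then 4 (sensor 1 #6, sensor 2 #10); then 8 (sensor 1 #9, sensor 2 #12). The LCS DP gives dp[12][13] = 7, so this is optimal.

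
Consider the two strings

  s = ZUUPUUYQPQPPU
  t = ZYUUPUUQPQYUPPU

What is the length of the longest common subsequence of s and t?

Pick Z (s #1, t #1), then U (s #2, t #3), then U (s #3, t #4), then P (s #4, t #5), then U (s #5, t #6), then U (s #6, t #7), then Q (s #8, t #8), then P (s #9, t #9), then Q (s #10, t #10), then P (s #11, t #13), then P (s #12, t #14), then U (s #13, t #15); all 12 characters appear in both, in order. Since dp[13][15] = 12, nothing longer is possible.

12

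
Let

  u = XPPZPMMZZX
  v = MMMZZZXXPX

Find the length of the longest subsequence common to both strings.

Taking M at u[6]=v[2]; then M at u[7]=v[3]; then Z at u[8]=v[5]; then Z at u[9]=v[6]; then X at u[10]=v[10] gives a common subsequence of length 5. dp[10][10] = 5 confirms this is the maximum.

5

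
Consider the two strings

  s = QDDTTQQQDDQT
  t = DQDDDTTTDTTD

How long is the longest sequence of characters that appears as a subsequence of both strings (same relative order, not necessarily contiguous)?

7

Let dp[i][j] be the LCS length of the first i characters of s and the first j characters of t. dp[i][j] = dp[i-1][j-1]+1 when the i-th and j-th characters match, else max(dp[i-1][j], dp[i][j-1]).
    ·  D  Q  D  D  D  T  T  T  D  T  T  D
 ·  0  0  0  0  0  0  0  0  0  0  0  0  0
 Q  0  0  1  1  1  1  1  1  1  1  1  1  1
 D  0  1  1  2  2  2  2  2  2  2  2  2  2
 D  0  1  1  2  3  3  3  3  3  3  3  3  3
 T  0  1  1  2  3  3  4  4  4  4  4  4  4
 T  0  1  1  2  3  3  4  5  5  5  5  5  5
 Q  0  1  2  2  3  3  4  5  5  5  5  5  5
 Q  0  1  2  2  3  3  4  5  5  5  5  5  5
 Q  0  1  2  2  3  3  4  5  5  5  5  5  5
 D  0  1  2  3  3  4  4  5  5  6  6  6  6
 D  0  1  2  3  4  4  4  5  5  6  6  6  7
 Q  0  1  2  3  4  4  4  5  5  6  6  6  7
 T  0  1  2  3  4  4  5  5  6  6  7  7  7
dp[12][12] = 7. One LCS (by backtracking along matches): QDDTTDD.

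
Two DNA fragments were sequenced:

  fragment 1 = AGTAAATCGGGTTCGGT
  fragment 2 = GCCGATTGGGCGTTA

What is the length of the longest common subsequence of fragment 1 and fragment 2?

9

Pick A at fragment 1[1]=fragment 2[5] → T at fragment 1[3]=fragment 2[6] → T at fragment 1[7]=fragment 2[7] → G at fragment 1[9]=fragment 2[8] → G at fragment 1[10]=fragment 2[9] → G at fragment 1[11]=fragment 2[10] → C at fragment 1[14]=fragment 2[11] → G at fragment 1[15]=fragment 2[12] → T at fragment 1[17]=fragment 2[14]; all 9 bases appear in both, in order. Since dp[17][15] = 9, nothing longer is possible.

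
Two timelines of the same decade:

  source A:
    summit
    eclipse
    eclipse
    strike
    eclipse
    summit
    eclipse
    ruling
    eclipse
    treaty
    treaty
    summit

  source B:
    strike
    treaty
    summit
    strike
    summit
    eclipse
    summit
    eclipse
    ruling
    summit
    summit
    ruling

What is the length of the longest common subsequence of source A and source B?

7

Taking summit (source A #1, source B #3), then strike (source A #4, source B #4), then eclipse (source A #5, source B #6), then summit (source A #6, source B #7), then eclipse (source A #7, source B #8), then ruling (source A #8, source B #9), then summit (source A #12, source B #11) gives a common subsequence of length 7. dp[12][12] = 7 confirms this is the maximum.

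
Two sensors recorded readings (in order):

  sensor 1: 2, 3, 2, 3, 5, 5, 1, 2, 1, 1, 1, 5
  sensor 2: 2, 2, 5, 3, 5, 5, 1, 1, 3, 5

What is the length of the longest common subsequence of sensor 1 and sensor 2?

8

Pick 2 at sensor 1[1]=sensor 2[1] → 2 at sensor 1[3]=sensor 2[2] → 3 at sensor 1[4]=sensor 2[4] → 5 at sensor 1[5]=sensor 2[5] → 5 at sensor 1[6]=sensor 2[6] → 1 at sensor 1[7]=sensor 2[7] → 1 at sensor 1[9]=sensor 2[8] → 5 at sensor 1[12]=sensor 2[10]; all 8 values appear in both, in order, and the DP table's final entry dp[12][10] is also 8, so no common subsequence is longer.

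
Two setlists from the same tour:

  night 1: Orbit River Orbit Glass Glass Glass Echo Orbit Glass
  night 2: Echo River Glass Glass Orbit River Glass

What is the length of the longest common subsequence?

One common subsequence of length 5: River [2,2] → Glass [5,3] → Glass [6,4] → Orbit [8,5] → Glass [9,7], and the DP table's final entry dp[9][7] is also 5, so no common subsequence is longer.

5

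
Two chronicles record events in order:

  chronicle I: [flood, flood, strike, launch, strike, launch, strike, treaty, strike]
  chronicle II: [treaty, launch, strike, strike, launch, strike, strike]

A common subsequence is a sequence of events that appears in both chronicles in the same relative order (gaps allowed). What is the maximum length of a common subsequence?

Pick strike [3,3], strike [5,4], launch [6,5], strike [7,6], strike [9,7]; all 5 events appear in both, in order. Since dp[9][7] = 5, nothing longer is possible.

5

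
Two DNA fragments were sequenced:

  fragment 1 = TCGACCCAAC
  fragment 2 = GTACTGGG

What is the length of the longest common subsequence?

3

Taking T [1,2]; then C [2,4]; then G [3,8] gives a common subsequence of length 3, and the DP table's final entry dp[10][8] is also 3, so no common subsequence is longer.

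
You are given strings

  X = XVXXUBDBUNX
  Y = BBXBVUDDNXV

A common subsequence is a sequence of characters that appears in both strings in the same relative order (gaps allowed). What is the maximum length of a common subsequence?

6

Pick X at X[1]=Y[3]; then V at X[2]=Y[5]; then U at X[5]=Y[6]; then D at X[7]=Y[8]; then N at X[10]=Y[9]; then X at X[11]=Y[10]; all 6 characters appear in both, in order. dp[11][11] = 6 confirms this is the maximum.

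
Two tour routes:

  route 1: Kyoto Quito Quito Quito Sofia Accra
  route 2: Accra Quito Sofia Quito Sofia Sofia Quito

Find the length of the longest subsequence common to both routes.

Pick Quito at route 1[2]=route 2[2], then Quito at route 1[3]=route 2[4], then Quito at route 1[4]=route 2[7]; all 3 stops appear in both, in order. dp[6][7] = 3 confirms this is the maximum.

3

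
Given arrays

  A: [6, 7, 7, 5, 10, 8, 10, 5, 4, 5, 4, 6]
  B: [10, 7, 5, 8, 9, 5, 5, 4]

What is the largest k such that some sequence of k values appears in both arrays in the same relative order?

Taking 7 (A #3, B #2) → 5 (A #4, B #3) → 8 (A #6, B #4) → 5 (A #8, B #6) → 5 (A #10, B #7) → 4 (A #11, B #8) gives a common subsequence of length 6. dp[12][8] = 6 confirms this is the maximum.

6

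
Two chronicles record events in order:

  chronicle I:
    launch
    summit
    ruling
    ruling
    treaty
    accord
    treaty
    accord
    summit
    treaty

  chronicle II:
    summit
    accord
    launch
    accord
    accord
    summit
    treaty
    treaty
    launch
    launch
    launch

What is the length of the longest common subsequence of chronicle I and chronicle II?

Pick launch (chronicle I #1, chronicle II #3); then accord (chronicle I #6, chronicle II #4); then accord (chronicle I #8, chronicle II #5); then summit (chronicle I #9, chronicle II #6); then treaty (chronicle I #10, chronicle II #8); all 5 events appear in both, in order. dp[10][11] = 5 confirms this is the maximum.

5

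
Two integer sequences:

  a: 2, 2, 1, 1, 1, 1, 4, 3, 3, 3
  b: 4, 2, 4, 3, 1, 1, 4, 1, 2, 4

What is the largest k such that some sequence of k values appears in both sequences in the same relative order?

5

Taking 2 (a #1, b #2), then 1 (a #3, b #5), then 1 (a #4, b #6), then 1 (a #5, b #8), then 4 (a #7, b #10) gives a common subsequence of length 5. dp[10][10] = 5 confirms this is the maximum.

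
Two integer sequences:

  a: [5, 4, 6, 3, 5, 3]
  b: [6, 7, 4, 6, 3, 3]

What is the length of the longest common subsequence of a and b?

4

One common subsequence of length 4: 4 at a[2]=b[3], then 6 at a[3]=b[4], then 3 at a[4]=b[5], then 3 at a[6]=b[6]. Since dp[6][6] = 4, nothing longer is possible.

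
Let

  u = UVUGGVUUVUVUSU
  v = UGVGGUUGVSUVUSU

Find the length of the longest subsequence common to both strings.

One common subsequence of length 12: U (u #1, v #1) → V (u #2, v #3) → G (u #4, v #4) → G (u #5, v #5) → U (u #7, v #6) → U (u #8, v #7) → V (u #9, v #9) → U (u #10, v #11) → V (u #11, v #12) → U (u #12, v #13) → S (u #13, v #14) → U (u #14, v #15), and the DP table's final entry dp[14][15] is also 12, so no common subsequence is longer.

12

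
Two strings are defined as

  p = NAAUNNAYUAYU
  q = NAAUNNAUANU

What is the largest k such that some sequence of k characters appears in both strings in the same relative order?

Let dp[i][j] be the LCS length of the first i characters of p and the first j characters of q. dp[i][j] = dp[i-1][j-1]+1 when the i-th and j-th characters match, else max(dp[i-1][j], dp[i][j-1]).
    ·  N  A  A  U  N  N  A  U  A  N  U
 ·  0  0  0  0  0  0  0  0  0  0  0  0
 N  0  1  1  1  1  1  1  1  1  1  1  1
 A  0  1  2  2  2  2  2  2  2  2  2  2
 A  0  1  2  3  3  3  3  3  3  3  3  3
 U  0  1  2  3  4  4  4  4  4  4  4  4
 N  0  1  2  3  4  5  5  5  5  5  5  5
 N  0  1  2  3  4  5  6  6  6  6  6  6
 A  0  1  2  3  4  5  6  7  7  7  7  7
 Y  0  1  2  3  4  5  6  7  7  7  7  7
 U  0  1  2  3  4  5  6  7  8  8  8  8
 A  0  1  2  3  4  5  6  7  8  9  9  9
 Y  0  1  2  3  4  5  6  7  8  9  9  9
 U  0  1  2  3  4  5  6  7  8  9  9 10
dp[12][11] = 10. One LCS (by backtracking along matches): NAAUNNAUAU.

10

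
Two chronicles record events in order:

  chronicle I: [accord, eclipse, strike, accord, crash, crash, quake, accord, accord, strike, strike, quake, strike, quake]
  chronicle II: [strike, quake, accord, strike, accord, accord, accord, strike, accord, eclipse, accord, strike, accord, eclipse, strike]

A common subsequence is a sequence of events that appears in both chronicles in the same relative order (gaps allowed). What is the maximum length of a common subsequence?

8

Pick accord (chronicle I #1, chronicle II #3); then strike (chronicle I #3, chronicle II #4); then accord (chronicle I #4, chronicle II #5); then accord (chronicle I #8, chronicle II #6); then accord (chronicle I #9, chronicle II #7); then strike (chronicle I #10, chronicle II #8); then strike (chronicle I #11, chronicle II #12); then strike (chronicle I #13, chronicle II #15); all 8 events appear in both, in order. dp[14][15] = 8 confirms this is the maximum.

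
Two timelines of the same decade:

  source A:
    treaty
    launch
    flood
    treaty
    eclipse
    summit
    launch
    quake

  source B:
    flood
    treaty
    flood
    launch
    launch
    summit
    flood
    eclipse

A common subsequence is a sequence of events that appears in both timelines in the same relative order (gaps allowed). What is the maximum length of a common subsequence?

4

One common subsequence of length 4: treaty at source A[1]=source B[2], then launch at source A[2]=source B[5], then flood at source A[3]=source B[7], then eclipse at source A[5]=source B[8], and the DP table's final entry dp[8][8] is also 4, so no common subsequence is longer.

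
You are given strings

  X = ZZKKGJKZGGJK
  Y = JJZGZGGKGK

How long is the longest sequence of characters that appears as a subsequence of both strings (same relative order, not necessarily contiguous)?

Match Z [1,3] → Z [2,5] → G [5,7] → K [7,8] → G [10,9] → K [12,10] — 6 characters in the same relative order in both, and the DP table's final entry dp[12][10] is also 6, so no common subsequence is longer.

6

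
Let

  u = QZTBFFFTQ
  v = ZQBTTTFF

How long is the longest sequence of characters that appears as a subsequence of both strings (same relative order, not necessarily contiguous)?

Match Q [1,2], then T [3,6], then F [6,7], then F [7,8] — 4 characters in the same relative order in both. Since dp[9][8] = 4, nothing longer is possible.

4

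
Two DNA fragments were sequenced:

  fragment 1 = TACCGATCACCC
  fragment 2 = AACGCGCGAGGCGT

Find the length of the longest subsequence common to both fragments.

One common subsequence of length 7: A at fragment 1[2]=fragment 2[2]; then C at fragment 1[3]=fragment 2[3]; then C at fragment 1[4]=fragment 2[5]; then G at fragment 1[5]=fragment 2[6]; then C at fragment 1[8]=fragment 2[7]; then A at fragment 1[9]=fragment 2[9]; then C at fragment 1[10]=fragment 2[12]. The LCS DP gives dp[12][14] = 7, so this is optimal.

7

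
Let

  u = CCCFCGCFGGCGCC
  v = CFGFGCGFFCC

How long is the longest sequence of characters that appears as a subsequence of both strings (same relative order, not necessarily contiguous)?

Match C at u[3]=v[1]; then F at u[4]=v[2]; then G at u[6]=v[3]; then F at u[8]=v[4]; then G at u[10]=v[5]; then C at u[11]=v[6]; then G at u[12]=v[7]; then C at u[13]=v[10]; then C at u[14]=v[11] — 9 characters in the same relative order in both, and the DP table's final entry dp[14][11] is also 9, so no common subsequence is longer.

9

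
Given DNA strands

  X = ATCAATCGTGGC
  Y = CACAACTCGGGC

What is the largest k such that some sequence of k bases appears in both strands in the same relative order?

Let dp[i][j] be the LCS length of the first i bases of X and the first j bases of Y. dp[i][j] = dp[i-1][j-1]+1 when the i-th and j-th bases match, else max(dp[i-1][j], dp[i][j-1]).
    ·  C  A  C  A  A  C  T  C  G  G  G  C
 ·  0  0  0  0  0  0  0  0  0  0  0  0  0
 A  0  0  1  1  1  1  1  1  1  1  1  1  1
 T  0  0  1  1  1  1  1  2  2  2  2  2  2
 C  0  1  1  2  2  2  2  2  3  3  3  3  3
 A  0  1  2  2  3  3  3  3  3  3  3  3  3
 A  0  1  2  2  3  4  4  4  4  4  4  4  4
 T  0  1  2  2  3  4  4  5  5  5  5  5  5
 C  0  1  2  3  3  4  5  5  6  6  6  6  6
 G  0  1  2  3  3  4  5  5  6  7  7  7  7
 T  0  1  2  3  3  4  5  6  6  7  7  7  7
 G  0  1  2  3  3  4  5  6  6  7  8  8  8
 G  0  1  2  3  3  4  5  6  6  7  8  9  9
 C  0  1  2  3  3  4  5  6  7  7  8  9 10
dp[12][12] = 10. One LCS (by backtracking along matches): ACAATCGGGC.

10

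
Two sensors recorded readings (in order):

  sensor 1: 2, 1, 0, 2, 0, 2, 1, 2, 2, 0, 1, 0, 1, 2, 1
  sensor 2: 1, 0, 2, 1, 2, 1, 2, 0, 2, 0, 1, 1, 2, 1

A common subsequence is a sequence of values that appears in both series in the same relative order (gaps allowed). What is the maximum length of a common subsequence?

One common subsequence of length 12: 1 at sensor 1[2]=sensor 2[1], then 0 at sensor 1[3]=sensor 2[2], then 2 at sensor 1[4]=sensor 2[3], then 2 at sensor 1[6]=sensor 2[5], then 1 at sensor 1[7]=sensor 2[6], then 2 at sensor 1[8]=sensor 2[7], then 2 at sensor 1[9]=sensor 2[9], then 0 at sensor 1[10]=sensor 2[10], then 1 at sensor 1[11]=sensor 2[11], then 1 at sensor 1[13]=sensor 2[12], then 2 at sensor 1[14]=sensor 2[13], then 1 at sensor 1[15]=sensor 2[14]. The LCS DP gives dp[15][14] = 12, so this is optimal.

12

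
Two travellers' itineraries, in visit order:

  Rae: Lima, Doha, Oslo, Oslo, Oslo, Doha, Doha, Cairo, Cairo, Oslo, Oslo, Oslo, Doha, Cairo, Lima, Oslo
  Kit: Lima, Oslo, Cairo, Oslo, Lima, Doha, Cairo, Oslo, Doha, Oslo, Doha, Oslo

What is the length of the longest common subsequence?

9

Pick Lima at Rae[1]=Kit[1] → Oslo at Rae[3]=Kit[2] → Oslo at Rae[4]=Kit[4] → Doha at Rae[7]=Kit[6] → Cairo at Rae[9]=Kit[7] → Oslo at Rae[10]=Kit[8] → Oslo at Rae[12]=Kit[10] → Doha at Rae[13]=Kit[11] → Oslo at Rae[16]=Kit[12]; all 9 stops appear in both, in order, and the DP table's final entry dp[16][12] is also 9, so no common subsequence is longer.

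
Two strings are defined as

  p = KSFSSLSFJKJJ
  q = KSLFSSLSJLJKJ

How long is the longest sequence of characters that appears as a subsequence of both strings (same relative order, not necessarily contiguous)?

Taking K at p[1]=q[1], S at p[2]=q[2], F at p[3]=q[4], S at p[4]=q[5], S at p[5]=q[6], L at p[6]=q[7], S at p[7]=q[8], J at p[9]=q[11], K at p[10]=q[12], J at p[12]=q[13] gives a common subsequence of length 10. Since dp[12][13] = 10, nothing longer is possible.

10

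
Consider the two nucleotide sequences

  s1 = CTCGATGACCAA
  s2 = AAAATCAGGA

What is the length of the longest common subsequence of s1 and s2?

Pick T at s1[2]=s2[5] → C at s1[3]=s2[6] → G at s1[4]=s2[8] → G at s1[7]=s2[9] → A at s1[12]=s2[10]; all 5 bases appear in both, in order. Since dp[12][10] = 5, nothing longer is possible.

5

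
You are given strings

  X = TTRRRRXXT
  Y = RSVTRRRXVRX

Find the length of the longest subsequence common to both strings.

Let dp[i][j] be the LCS length of the first i characters of X and the first j characters of Y. dp[i][j] = dp[i-1][j-1]+1 when the i-th and j-th characters match, else max(dp[i-1][j], dp[i][j-1]).
    ·  R  S  V  T  R  R  R  X  V  R  X
 ·  0  0  0  0  0  0  0  0  0  0  0  0
 T  0  0  0  0  1  1  1  1  1  1  1  1
 T  0  0  0  0  1  1  1  1  1  1  1  1
 R  0  1  1  1  1  2  2  2  2  2  2  2
 R  0  1  1  1  1  2  3  3  3  3  3  3
 R  0  1  1  1  1  2  3  4  4  4  4  4
 R  0  1  1  1  1  2  3  4  4  4  5  5
 X  0  1  1  1  1  2  3  4  5  5  5  6
 X  0  1  1  1  1  2  3  4  5  5  5  6
 T  0  1  1  1  2  2  3  4  5  5  5  6
dp[9][11] = 6. One LCS (by backtracking along matches): TRRRRX.

6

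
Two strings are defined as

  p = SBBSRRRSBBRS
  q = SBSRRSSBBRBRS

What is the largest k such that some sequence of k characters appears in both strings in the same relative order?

Match S [1,1]; then B [3,2]; then S [4,3]; then R [5,4]; then R [6,5]; then S [8,7]; then B [9,9]; then B [10,11]; then R [11,12]; then S [12,13] — 10 characters in the same relative order in both. The LCS DP gives dp[12][13] = 10, so this is optimal.

10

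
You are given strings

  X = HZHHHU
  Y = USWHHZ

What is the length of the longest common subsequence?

Match H at X[1]=Y[5]; then Z at X[2]=Y[6] — 2 characters in the same relative order in both. The LCS DP gives dp[6][6] = 2, so this is optimal.

2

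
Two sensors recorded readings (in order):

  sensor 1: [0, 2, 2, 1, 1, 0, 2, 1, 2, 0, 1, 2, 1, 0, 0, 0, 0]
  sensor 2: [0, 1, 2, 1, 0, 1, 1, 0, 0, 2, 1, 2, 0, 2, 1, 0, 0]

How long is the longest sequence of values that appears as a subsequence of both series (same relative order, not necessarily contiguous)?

13

One common subsequence of length 13: 0 (sensor 1 #1, sensor 2 #1) → 2 (sensor 1 #2, sensor 2 #3) → 1 (sensor 1 #4, sensor 2 #6) → 1 (sensor 1 #5, sensor 2 #7) → 0 (sensor 1 #6, sensor 2 #9) → 2 (sensor 1 #7, sensor 2 #10) → 1 (sensor 1 #8, sensor 2 #11) → 2 (sensor 1 #9, sensor 2 #12) → 0 (sensor 1 #10, sensor 2 #13) → 2 (sensor 1 #12, sensor 2 #14) → 1 (sensor 1 #13, sensor 2 #15) → 0 (sensor 1 #16, sensor 2 #16) → 0 (sensor 1 #17, sensor 2 #17), and the DP table's final entry dp[17][17] is also 13, so no common subsequence is longer.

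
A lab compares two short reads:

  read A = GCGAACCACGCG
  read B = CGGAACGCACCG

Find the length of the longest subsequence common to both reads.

Let dp[i][j] be the LCS length of the first i bases of read A and the first j bases of read B. dp[i][j] = dp[i-1][j-1]+1 when the i-th and j-th bases match, else max(dp[i-1][j], dp[i][j-1]).
    ·  C  G  G  A  A  C  G  C  A  C  C  G
 ·  0  0  0  0  0  0  0  0  0  0  0  0  0
 G  0  0  1  1  1  1  1  1  1  1  1  1  1
 C  0  1  1  1  1  1  2  2  2  2  2  2  2
 G  0  1  2  2  2  2  2  3  3  3  3  3  3
 A  0  1  2  2  3  3  3  3  3  4  4  4  4
 A  0  1  2  2  3  4  4  4  4  4  4  4  4
 C  0  1  2  2  3  4  5  5  5  5  5  5  5
 C  0  1  2  2  3  4  5  5  6  6  6  6  6
 A  0  1  2  2  3  4  5  5  6  7  7  7  7
 C  0  1  2  2  3  4  5  5  6  7  8  8  8
 G  0  1  2  3  3  4  5  6  6  7  8  8  9
 C  0  1  2  3  3  4  5  6  7  7  8  9  9
 G  0  1  2  3  3  4  5  6  7  7  8  9 10
dp[12][12] = 10. One LCS (by backtracking along matches): GGAACCACCG.

10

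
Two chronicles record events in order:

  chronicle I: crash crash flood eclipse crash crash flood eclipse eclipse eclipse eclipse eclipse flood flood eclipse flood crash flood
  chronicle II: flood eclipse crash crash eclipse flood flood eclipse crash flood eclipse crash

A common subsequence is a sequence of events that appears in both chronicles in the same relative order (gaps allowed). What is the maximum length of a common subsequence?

10

Taking flood (chronicle I #3, chronicle II #1), then eclipse (chronicle I #4, chronicle II #2), then crash (chronicle I #5, chronicle II #3), then crash (chronicle I #6, chronicle II #4), then eclipse (chronicle I #12, chronicle II #5), then flood (chronicle I #13, chronicle II #6), then flood (chronicle I #14, chronicle II #7), then eclipse (chronicle I #15, chronicle II #8), then flood (chronicle I #16, chronicle II #10), then crash (chronicle I #17, chronicle II #12) gives a common subsequence of length 10. dp[18][12] = 10 confirms this is the maximum.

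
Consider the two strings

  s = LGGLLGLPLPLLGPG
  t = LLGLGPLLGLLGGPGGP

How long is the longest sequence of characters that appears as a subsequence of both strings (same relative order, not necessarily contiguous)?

11

One common subsequence of length 11: L [1,2], G [2,3], G [3,5], L [4,7], L [5,8], G [6,9], L [7,10], L [9,11], P [10,14], G [13,16], P [14,17]. Since dp[15][17] = 11, nothing longer is possible.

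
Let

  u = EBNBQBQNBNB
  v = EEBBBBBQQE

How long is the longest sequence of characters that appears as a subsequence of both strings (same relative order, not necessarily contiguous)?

6

One common subsequence of length 6: E (u #1, v #2); then B (u #2, v #3); then B (u #4, v #4); then B (u #6, v #5); then B (u #9, v #6); then B (u #11, v #7), and the DP table's final entry dp[11][10] is also 6, so no common subsequence is longer.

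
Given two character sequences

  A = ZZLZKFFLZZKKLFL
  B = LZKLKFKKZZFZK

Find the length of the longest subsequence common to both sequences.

One common subsequence of length 7: Z at A[1]=B[2], then L at A[3]=B[4], then K at A[5]=B[5], then F at A[6]=B[6], then F at A[7]=B[11], then Z at A[10]=B[12], then K at A[12]=B[13]. dp[15][13] = 7 confirms this is the maximum.

7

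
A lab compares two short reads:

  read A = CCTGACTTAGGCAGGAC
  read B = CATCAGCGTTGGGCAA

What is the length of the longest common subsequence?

11

Pick C [1,1] → C [2,4] → G [4,6] → C [6,7] → T [7,9] → T [8,10] → G [10,12] → G [11,13] → C [12,14] → A [13,15] → A [16,16]; all 11 bases appear in both, in order. The LCS DP gives dp[17][16] = 11, so this is optimal.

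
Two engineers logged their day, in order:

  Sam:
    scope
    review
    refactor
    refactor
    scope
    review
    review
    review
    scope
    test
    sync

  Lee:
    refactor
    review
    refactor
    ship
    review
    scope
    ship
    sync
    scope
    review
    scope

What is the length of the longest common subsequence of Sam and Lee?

One common subsequence of length 5: review (Sam #2, Lee #2), then refactor (Sam #3, Lee #3), then scope (Sam #5, Lee #9), then review (Sam #8, Lee #10), then scope (Sam #9, Lee #11). Since dp[11][11] = 5, nothing longer is possible.

5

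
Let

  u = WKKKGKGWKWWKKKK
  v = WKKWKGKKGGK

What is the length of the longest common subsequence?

8

One common subsequence of length 8: W (u #1, v #1) → K (u #2, v #2) → K (u #3, v #3) → K (u #4, v #5) → G (u #5, v #6) → K (u #6, v #8) → G (u #7, v #10) → K (u #15, v #11). dp[15][11] = 8 confirms this is the maximum.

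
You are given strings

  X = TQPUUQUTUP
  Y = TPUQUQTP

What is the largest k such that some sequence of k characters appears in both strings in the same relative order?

Pick T (X #1, Y #1) → P (X #3, Y #2) → U (X #4, Y #3) → U (X #5, Y #5) → Q (X #6, Y #6) → T (X #8, Y #7) → P (X #10, Y #8); all 7 characters appear in both, in order, and the DP table's final entry dp[10][8] is also 7, so no common subsequence is longer.

7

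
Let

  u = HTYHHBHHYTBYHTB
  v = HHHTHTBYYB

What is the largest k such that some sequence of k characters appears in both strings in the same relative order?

Match H (u #1, v #1), then H (u #4, v #2), then H (u #5, v #3), then H (u #8, v #5), then T (u #10, v #6), then B (u #11, v #7), then Y (u #12, v #9), then B (u #15, v #10) — 8 characters in the same relative order in both, and the DP table's final entry dp[15][10] is also 8, so no common subsequence is longer.

8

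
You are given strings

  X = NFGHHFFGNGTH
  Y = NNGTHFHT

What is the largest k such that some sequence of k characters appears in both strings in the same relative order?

Let dp[i][j] be the LCS length of the first i characters of X and the first j characters of Y. dp[i][j] = dp[i-1][j-1]+1 when the i-th and j-th characters match, else max(dp[i-1][j], dp[i][j-1]).
    ·  N  N  G  T  H  F  H  T
 ·  0  0  0  0  0  0  0  0  0
 N  0  1  1  1  1  1  1  1  1
 F  0  1  1  1  1  1  2  2  2
 G  0  1  1  2  2  2  2  2  2
 H  0  1  1  2  2  3  3  3  3
 H  0  1  1  2  2  3  3  4  4
 F  0  1  1  2  2  3  4  4  4
 F  0  1  1  2  2  3  4  4  4
 G  0  1  1  2  2  3  4  4  4
 N  0  1  2  2  2  3  4  4  4
 G  0  1  2  3  3  3  4  4  4
 T  0  1  2  3  4  4  4  4  5
 H  0  1  2  3  4  5  5  5  5
dp[12][8] = 5. One LCS (by backtracking along matches): NGHHT.

5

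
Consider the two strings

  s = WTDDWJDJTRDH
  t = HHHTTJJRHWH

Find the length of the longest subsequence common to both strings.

5

Taking T at s[2]=t[5], then J at s[6]=t[6], then J at s[8]=t[7], then R at s[10]=t[8], then H at s[12]=t[11] gives a common subsequence of length 5. The LCS DP gives dp[12][11] = 5, so this is optimal.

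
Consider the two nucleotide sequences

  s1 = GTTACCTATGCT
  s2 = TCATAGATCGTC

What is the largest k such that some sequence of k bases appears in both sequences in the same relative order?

One common subsequence of length 7: T at s1[2]=s2[1], then T at s1[3]=s2[4], then A at s1[4]=s2[5], then A at s1[8]=s2[7], then T at s1[9]=s2[8], then G at s1[10]=s2[10], then C at s1[11]=s2[12], and the DP table's final entry dp[12][12] is also 7, so no common subsequence is longer.

7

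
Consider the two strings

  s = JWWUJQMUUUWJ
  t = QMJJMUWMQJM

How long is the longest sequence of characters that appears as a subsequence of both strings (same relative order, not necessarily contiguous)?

6

Pick J (s #1, t #3) → J (s #5, t #4) → M (s #7, t #5) → U (s #10, t #6) → W (s #11, t #7) → J (s #12, t #10); all 6 characters appear in both, in order. Since dp[12][11] = 6, nothing longer is possible.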